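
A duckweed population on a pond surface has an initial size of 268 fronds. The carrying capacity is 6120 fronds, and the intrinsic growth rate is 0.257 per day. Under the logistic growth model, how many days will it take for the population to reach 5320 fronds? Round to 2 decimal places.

A = (K − N₀)/N₀ = (6120 − 268)/268 = 21.836.
Solve 6120/(1 + 21.836·e^(−0.257t)) = 5320: 1 + 21.836·e^(−0.257t) = 1.1504, so e^(−0.257t) = 0.00688666.
−0.257·t = ln(0.00688666) = -4.9782, so t = 4.9782/0.257 = 19.37.

19.37 days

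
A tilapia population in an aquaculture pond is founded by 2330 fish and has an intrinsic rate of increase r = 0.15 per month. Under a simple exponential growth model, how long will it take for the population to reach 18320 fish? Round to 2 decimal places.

13.75 months

Set N₀·e^(rt) = 18320: e^(0.15·t) = 18320/2330 = 7.8627.
0.15·t = ln(7.8627) = 2.0621, so t = 2.0621/0.15 = 13.748.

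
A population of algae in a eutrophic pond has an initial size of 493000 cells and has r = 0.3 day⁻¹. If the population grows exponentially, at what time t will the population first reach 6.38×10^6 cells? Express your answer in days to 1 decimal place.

Set N₀·e^(rt) = 6.38×10^6: e^(0.3·t) = 6.38×10^6/493000 = 12.941.
0.3·t = ln(12.941) = 2.5604, so t = 2.5604/0.3 = 8.5347.

8.5 days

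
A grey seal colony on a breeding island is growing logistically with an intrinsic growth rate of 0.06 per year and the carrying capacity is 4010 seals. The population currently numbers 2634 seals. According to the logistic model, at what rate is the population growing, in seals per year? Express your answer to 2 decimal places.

dN/dt = rN(1 − N/K) = 0.06 × 2634 × (1 − 2634/4010).
1 − 2634/4010 = 0.34314; dN/dt = 0.06 × 2634 × 0.34314 = 54.23.

54.23 seals per year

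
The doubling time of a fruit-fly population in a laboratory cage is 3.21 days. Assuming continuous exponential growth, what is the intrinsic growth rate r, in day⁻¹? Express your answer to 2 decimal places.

r = ln(2)/t_d = 0.6931/3.21 = 0.21593.

0.22 per day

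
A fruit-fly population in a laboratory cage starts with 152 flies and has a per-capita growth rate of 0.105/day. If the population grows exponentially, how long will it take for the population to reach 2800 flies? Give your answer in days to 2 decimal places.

27.75 days

Set N₀·e^(rt) = 2800: e^(0.105·t) = 2800/152 = 18.421.
0.105·t = ln(18.421) = 2.9135, so t = 2.9135/0.105 = 27.748.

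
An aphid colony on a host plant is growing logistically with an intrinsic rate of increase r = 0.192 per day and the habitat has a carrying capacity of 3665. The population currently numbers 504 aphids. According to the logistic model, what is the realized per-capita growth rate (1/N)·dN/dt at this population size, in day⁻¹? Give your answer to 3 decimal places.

(1/N)·dN/dt = r(1 − N/K) = 0.192 × (1 − 504/3665).
= 0.192 × 0.86248 = 0.1656.

0.166 per day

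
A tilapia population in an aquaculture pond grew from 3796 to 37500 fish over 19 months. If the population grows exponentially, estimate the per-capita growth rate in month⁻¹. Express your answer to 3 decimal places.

From N(t) = N₀·e^(rt): e^(r·19) = 37500/3796 = 9.8788.
r·19 = ln(9.8788) = 2.2904, so r = 2.2904/19 = 0.12055.

0.121 per month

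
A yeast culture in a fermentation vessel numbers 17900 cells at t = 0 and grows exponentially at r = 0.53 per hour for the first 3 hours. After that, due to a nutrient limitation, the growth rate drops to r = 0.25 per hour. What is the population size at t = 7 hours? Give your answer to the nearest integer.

Phase 1: N(3) = 17900·e^(0.53×3) = 17900·e^1.59 = 87777.1.
Phase 2 runs for 7 − 3 = 4 hours at r = 0.25.
N(7) = 87777.1·e^(0.25×4) = 87777.1·e^1 = 238603.

238603 cells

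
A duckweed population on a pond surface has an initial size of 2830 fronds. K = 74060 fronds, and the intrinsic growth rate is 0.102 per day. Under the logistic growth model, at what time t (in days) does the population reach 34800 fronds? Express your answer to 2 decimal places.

A = (K − N₀)/N₀ = (74060 − 2830)/2830 = 25.17.
Solve 74060/(1 + 25.17·e^(−0.102t)) = 34800: 1 + 25.17·e^(−0.102t) = 2.1282, so e^(−0.102t) = 0.0448223.
−0.102·t = ln(0.0448223) = -3.105, so t = 3.105/0.102 = 30.442.

30.44 days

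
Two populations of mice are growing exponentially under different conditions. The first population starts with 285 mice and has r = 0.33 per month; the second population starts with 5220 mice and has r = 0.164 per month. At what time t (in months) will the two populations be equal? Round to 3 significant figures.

17.5 months

Set 285·e^(0.33t) = 5220·e^(0.164t).
e^((0.33 − 0.164)t) = 5220/285 → e^(0.166·t) = 18.316.
0.166·t = ln(18.316) = 2.9078, so t = 2.9078/0.166 = 17.517.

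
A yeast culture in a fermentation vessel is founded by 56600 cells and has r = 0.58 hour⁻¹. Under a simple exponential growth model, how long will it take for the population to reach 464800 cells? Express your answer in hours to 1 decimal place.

3.6 hours

Set N₀·e^(rt) = 464800: e^(0.58·t) = 464800/56600 = 8.212.
0.58·t = ln(8.212) = 2.1056, so t = 2.1056/0.58 = 3.6303.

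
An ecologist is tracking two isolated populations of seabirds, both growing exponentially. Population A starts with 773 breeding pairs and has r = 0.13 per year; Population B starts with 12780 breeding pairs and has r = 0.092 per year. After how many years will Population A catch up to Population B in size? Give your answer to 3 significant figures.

Set 773·e^(0.13t) = 12780·e^(0.092t).
e^((0.13 − 0.092)t) = 12780/773 → e^(0.038·t) = 16.533.
0.038·t = ln(16.533) = 2.8054, so t = 2.8054/0.038 = 73.825.

73.8 years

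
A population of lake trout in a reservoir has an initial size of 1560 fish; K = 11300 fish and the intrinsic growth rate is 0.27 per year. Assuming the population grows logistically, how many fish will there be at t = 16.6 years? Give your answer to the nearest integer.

A = (K − N₀)/N₀ = (11300 − 1560)/1560 = 6.2436.
N(t) = K/(1 + A·e^(−rt)) = 11300/(1 + 6.2436×e^(−0.27×16.6)).
e^(−4.482) = 0.011311; denominator = 1 + 6.2436×0.011311 = 1.0706.
N = 11300/1.0706 = 10554.6.

10555 fish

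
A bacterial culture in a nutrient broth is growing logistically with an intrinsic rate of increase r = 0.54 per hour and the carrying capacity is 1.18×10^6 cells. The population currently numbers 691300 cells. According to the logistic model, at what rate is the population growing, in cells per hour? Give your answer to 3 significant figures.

dN/dt = rN(1 − N/K) = 0.54 × 691300 × (1 − 691300/1.18×10^6).
1 − 691300/1.18×10^6 = 0.41415; dN/dt = 0.54 × 691300 × 0.41415 = 1.54604×10^5.

155000 cells per hour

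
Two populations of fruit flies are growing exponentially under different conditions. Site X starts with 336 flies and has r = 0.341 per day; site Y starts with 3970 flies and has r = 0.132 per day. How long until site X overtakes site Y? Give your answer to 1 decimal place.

11.8 days

Set 336·e^(0.341t) = 3970·e^(0.132t).
e^((0.341 − 0.132)t) = 3970/336 → e^(0.209·t) = 11.815.
0.209·t = ln(11.815) = 2.4694, so t = 2.4694/0.209 = 11.815.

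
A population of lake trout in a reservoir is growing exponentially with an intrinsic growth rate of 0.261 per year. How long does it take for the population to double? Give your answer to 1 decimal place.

Doubling time t_d = ln(2)/r = 0.6931/0.261 = 2.6557.

2.7 years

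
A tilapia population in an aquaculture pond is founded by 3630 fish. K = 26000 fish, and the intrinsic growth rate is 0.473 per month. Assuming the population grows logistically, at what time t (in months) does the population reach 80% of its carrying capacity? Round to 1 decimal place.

6.8 months

A = (K − N₀)/N₀ = (26000 − 3630)/3630 = 6.1625.
Solve 26000/(1 + 6.1625·e^(−0.473t)) = 20800: 1 + 6.1625·e^(−0.473t) = 1.25, so e^(−0.473t) = 0.0405677.
−0.473·t = ln(0.0405677) = -3.2048, so t = 3.2048/0.473 = 6.7754.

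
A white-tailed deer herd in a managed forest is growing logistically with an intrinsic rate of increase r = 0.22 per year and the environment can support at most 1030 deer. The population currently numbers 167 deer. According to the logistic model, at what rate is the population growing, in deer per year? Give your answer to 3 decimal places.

dN/dt = rN(1 − N/K) = 0.22 × 167 × (1 − 167/1030).
1 − 167/1030 = 0.83786; dN/dt = 0.22 × 167 × 0.83786 = 30.783.

30.783 deer per year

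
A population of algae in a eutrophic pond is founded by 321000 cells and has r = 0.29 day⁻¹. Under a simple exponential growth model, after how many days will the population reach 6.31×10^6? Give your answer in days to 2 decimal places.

10.27 days

Set N₀·e^(rt) = 6.31×10^6: e^(0.29·t) = 6.31×10^6/321000 = 19.657.
0.29·t = ln(19.657) = 2.9784, so t = 2.9784/0.29 = 10.271.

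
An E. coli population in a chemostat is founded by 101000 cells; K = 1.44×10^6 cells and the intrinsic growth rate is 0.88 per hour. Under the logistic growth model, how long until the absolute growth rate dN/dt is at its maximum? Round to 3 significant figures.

2.94 hours

Logistic growth is fastest at N = K/2 = 720000.
A = (K − N₀)/N₀ = 13.257. Set K/(1 + A·e^(−rt)) = K/2 → A·e^(−rt) = 1.
e^(−0.88t) = 1/13.257 = 0.0754294, so t = ln(13.257)/0.88 = 2.5846/0.88 = 2.937.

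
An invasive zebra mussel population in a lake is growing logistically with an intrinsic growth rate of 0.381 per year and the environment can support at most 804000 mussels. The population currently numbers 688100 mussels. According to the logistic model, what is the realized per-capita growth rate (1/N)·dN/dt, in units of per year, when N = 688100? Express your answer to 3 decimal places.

(1/N)·dN/dt = r(1 − N/K) = 0.381 × (1 − 688100/804000).
= 0.381 × 0.14415 = 0.054923.

0.055 per year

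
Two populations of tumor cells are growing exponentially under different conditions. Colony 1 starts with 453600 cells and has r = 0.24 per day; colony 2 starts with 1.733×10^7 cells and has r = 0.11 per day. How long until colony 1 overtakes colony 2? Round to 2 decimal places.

Set 453600·e^(0.24t) = 1.733×10^7·e^(0.11t).
e^((0.24 − 0.11)t) = 1.733×10^7/453600 → e^(0.13·t) = 38.205.
0.13·t = ln(38.205) = 3.643, so t = 3.643/0.13 = 28.023.

28.02 days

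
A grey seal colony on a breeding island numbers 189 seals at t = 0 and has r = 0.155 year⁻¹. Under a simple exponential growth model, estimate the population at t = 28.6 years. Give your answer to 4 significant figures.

N(t) = N₀·e^(rt) = 189 × e^(0.155×28.6) = 189 × e^4.433.
e^4.433 ≈ 84.184, so N ≈ 189 × 84.184 = 15910.7.

15910 seals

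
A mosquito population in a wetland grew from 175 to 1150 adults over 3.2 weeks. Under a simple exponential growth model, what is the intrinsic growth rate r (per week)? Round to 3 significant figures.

From N(t) = N₀·e^(rt): e^(r·3.2) = 1150/175 = 6.5714.
r·3.2 = ln(6.5714) = 1.8827, so r = 1.8827/3.2 = 0.58835.

0.588 per week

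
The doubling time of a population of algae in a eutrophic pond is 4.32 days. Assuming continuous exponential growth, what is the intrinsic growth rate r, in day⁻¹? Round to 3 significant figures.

0.160 per day

r = ln(2)/t_d = 0.6931/4.32 = 0.16045.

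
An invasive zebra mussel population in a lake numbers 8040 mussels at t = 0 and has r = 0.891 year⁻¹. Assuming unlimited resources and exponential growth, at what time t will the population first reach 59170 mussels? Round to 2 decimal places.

Set N₀·e^(rt) = 59170: e^(0.891·t) = 59170/8040 = 7.3595.
0.891·t = ln(7.3595) = 1.996, so t = 1.996/0.891 = 2.2402.

2.24 years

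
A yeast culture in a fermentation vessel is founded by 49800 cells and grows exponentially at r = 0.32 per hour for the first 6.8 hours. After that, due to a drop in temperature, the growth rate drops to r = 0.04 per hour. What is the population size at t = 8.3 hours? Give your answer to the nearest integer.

Phase 1: N(6.8) = 49800·e^(0.32×6.8) = 49800·e^2.176 = 438787.
Phase 2 runs for 8.3 − 6.8 = 1.5 hours at r = 0.04.
N(8.3) = 438787·e^(0.04×1.5) = 438787·e^0.06 = 465920.

465920 cells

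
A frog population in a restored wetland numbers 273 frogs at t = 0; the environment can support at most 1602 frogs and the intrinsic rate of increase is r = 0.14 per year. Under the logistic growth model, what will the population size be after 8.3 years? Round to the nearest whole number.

A = (K − N₀)/N₀ = (1602 − 273)/273 = 4.8681.
N(t) = K/(1 + A·e^(−rt)) = 1602/(1 + 4.8681×e^(−0.14×8.3)).
e^(−1.162) = 0.31286; denominator = 1 + 4.8681×0.31286 = 2.523.
N = 1602/2.523 = 634.948.

635 frogs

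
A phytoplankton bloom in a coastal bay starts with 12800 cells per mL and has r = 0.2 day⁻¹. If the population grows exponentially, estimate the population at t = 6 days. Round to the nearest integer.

42497 cells per mL

N(t) = N₀·e^(rt) = 12800 × e^(0.2×6) = 12800 × e^1.2.
e^1.2 ≈ 3.3201, so N ≈ 12800 × 3.3201 = 42497.5.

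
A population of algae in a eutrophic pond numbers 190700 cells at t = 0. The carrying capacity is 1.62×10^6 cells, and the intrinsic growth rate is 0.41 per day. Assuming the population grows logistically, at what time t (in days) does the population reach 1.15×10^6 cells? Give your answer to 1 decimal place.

A = (K − N₀)/N₀ = (1.62×10^6 − 190700)/190700 = 7.495.
Solve 1.62×10^6/(1 + 7.495·e^(−0.41t)) = 1.15×10^6: 1 + 7.495·e^(−0.41t) = 1.4087, so e^(−0.41t) = 0.054529.
−0.41·t = ln(0.054529) = -2.909, so t = 2.909/0.41 = 7.0952.

7.1 days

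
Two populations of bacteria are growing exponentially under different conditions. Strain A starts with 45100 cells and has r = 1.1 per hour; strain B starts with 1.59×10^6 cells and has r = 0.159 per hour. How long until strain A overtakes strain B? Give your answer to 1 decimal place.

Set 45100·e^(1.1t) = 1.59×10^6·e^(0.159t).
e^((1.1 − 0.159)t) = 1.59×10^6/45100 → e^(0.941·t) = 35.255.
0.941·t = ln(35.255) = 3.5626, so t = 3.5626/0.941 = 3.786.

3.8 hours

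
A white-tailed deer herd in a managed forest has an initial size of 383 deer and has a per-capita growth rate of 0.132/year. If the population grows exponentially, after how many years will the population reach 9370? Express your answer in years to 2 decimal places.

Set N₀·e^(rt) = 9370: e^(0.132·t) = 9370/383 = 24.465.
0.132·t = ln(24.465) = 3.1972, so t = 3.1972/0.132 = 24.221.

24.22 years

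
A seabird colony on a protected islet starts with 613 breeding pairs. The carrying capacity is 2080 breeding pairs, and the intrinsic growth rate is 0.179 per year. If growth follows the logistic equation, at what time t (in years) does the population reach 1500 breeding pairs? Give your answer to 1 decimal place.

10.2 years

A = (K − N₀)/N₀ = (2080 − 613)/613 = 2.3931.
Solve 2080/(1 + 2.3931·e^(−0.179t)) = 1500: 1 + 2.3931·e^(−0.179t) = 1.3867, so e^(−0.179t) = 0.161572.
−0.179·t = ln(0.161572) = -1.8228, so t = 1.8228/0.179 = 10.183.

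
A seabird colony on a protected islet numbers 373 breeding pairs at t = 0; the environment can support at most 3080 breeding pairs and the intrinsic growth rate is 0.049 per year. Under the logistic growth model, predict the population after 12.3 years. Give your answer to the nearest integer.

619 breeding pairs

A = (K − N₀)/N₀ = (3080 − 373)/373 = 7.2574.
N(t) = K/(1 + A·e^(−rt)) = 3080/(1 + 7.2574×e^(−0.049×12.3)).
e^(−0.6027) = 0.54733; denominator = 1 + 7.2574×0.54733 = 4.9722.
N = 3080/4.9722 = 619.445.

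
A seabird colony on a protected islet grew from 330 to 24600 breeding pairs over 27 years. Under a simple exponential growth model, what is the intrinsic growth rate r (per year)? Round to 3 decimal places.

From N(t) = N₀·e^(rt): e^(r·27) = 24600/330 = 74.545.
r·27 = ln(74.545) = 4.3114, so r = 4.3114/27 = 0.15968.

0.160 per year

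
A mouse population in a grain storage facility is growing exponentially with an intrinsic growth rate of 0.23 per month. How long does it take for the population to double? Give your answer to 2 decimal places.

Doubling time t_d = ln(2)/r = 0.6931/0.23 = 3.0137.

3.01 months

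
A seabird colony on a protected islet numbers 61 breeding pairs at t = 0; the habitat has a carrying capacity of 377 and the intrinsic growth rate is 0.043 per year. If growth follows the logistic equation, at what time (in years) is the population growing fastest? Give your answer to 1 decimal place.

38.3 years

Logistic growth is fastest at N = K/2 = 188.5.
A = (K − N₀)/N₀ = 5.1803. Set K/(1 + A·e^(−rt)) = K/2 → A·e^(−rt) = 1.
e^(−0.043t) = 1/5.1803 = 0.193038, so t = ln(5.1803)/0.043 = 1.6449/0.043 = 38.253.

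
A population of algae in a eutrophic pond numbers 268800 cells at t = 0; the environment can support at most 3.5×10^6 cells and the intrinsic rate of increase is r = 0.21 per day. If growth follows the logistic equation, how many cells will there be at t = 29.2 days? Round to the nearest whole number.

3410934 cells

A = (K − N₀)/N₀ = (3.5×10^6 − 268800)/268800 = 12.021.
N(t) = K/(1 + A·e^(−rt)) = 3.5×10^6/(1 + 12.021×e^(−0.21×29.2)).
e^(−6.132) = 0.0021722; denominator = 1 + 12.021×0.0021722 = 1.0261.
N = 3.5×10^6/1.0261 = 3.410934×10^6.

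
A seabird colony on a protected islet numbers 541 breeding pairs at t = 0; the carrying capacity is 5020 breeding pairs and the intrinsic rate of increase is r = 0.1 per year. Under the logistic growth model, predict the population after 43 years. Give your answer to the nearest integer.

A = (K − N₀)/N₀ = (5020 − 541)/541 = 8.2791.
N(t) = K/(1 + A·e^(−rt)) = 5020/(1 + 8.2791×e^(−0.1×43)).
e^(−4.3) = 0.013569; denominator = 1 + 8.2791×0.013569 = 1.1123.
N = 5020/1.1123 = 4513.03.

4513 breeding pairs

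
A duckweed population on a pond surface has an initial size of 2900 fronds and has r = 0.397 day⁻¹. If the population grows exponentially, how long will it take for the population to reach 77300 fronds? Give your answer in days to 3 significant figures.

8.27 days

Set N₀·e^(rt) = 77300: e^(0.397·t) = 77300/2900 = 26.655.
0.397·t = ln(26.655) = 3.283, so t = 3.283/0.397 = 8.2695.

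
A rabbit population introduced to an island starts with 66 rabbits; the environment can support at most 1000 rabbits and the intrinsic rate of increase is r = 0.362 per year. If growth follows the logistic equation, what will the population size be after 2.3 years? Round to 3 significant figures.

140 rabbits

A = (K − N₀)/N₀ = (1000 − 66)/66 = 14.152.
N(t) = K/(1 + A·e^(−rt)) = 1000/(1 + 14.152×e^(−0.362×2.3)).
e^(−0.8326) = 0.43492; denominator = 1 + 14.152×0.43492 = 7.1547.
N = 1000/7.1547 = 139.768.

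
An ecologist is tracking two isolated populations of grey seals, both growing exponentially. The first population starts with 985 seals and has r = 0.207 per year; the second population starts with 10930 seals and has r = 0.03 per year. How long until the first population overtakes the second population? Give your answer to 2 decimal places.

Set 985·e^(0.207t) = 10930·e^(0.03t).
e^((0.207 − 0.03)t) = 10930/985 → e^(0.177·t) = 11.096.
0.177·t = ln(11.096) = 2.4066, so t = 2.4066/0.177 = 13.597.

13.60 years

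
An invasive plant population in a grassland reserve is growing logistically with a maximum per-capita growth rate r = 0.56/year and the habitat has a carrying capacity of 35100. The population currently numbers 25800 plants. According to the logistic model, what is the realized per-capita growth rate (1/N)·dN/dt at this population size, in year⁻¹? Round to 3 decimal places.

(1/N)·dN/dt = r(1 − N/K) = 0.56 × (1 − 25800/35100).
= 0.56 × 0.26496 = 0.14838.

0.148 per year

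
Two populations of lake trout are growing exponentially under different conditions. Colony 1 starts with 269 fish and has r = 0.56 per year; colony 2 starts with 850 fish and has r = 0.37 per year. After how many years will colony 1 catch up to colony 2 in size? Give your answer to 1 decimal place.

Set 269·e^(0.56t) = 850·e^(0.37t).
e^((0.56 − 0.37)t) = 850/269 → e^(0.19·t) = 3.1599.
0.19·t = ln(3.1599) = 1.1505, so t = 1.1505/0.19 = 6.0554.

6.1 years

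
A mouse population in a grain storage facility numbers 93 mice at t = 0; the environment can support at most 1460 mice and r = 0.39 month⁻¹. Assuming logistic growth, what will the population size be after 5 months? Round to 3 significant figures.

472 mice

A = (K − N₀)/N₀ = (1460 − 93)/93 = 14.699.
N(t) = K/(1 + A·e^(−rt)) = 1460/(1 + 14.699×e^(−0.39×5)).
e^(−1.95) = 0.14227; denominator = 1 + 14.699×0.14227 = 3.0913.
N = 1460/3.0913 = 472.297.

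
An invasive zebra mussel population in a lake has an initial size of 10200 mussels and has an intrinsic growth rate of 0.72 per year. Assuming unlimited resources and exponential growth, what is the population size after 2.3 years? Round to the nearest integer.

N(t) = N₀·e^(rt) = 10200 × e^(0.72×2.3) = 10200 × e^1.656.
e^1.656 ≈ 5.2383, so N ≈ 10200 × 5.2383 = 53430.8.

53431 mussels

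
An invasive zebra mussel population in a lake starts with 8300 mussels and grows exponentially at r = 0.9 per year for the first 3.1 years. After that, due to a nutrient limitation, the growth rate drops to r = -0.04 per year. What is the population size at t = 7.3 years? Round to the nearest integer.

Phase 1: N(3.1) = 8300·e^(0.9×3.1) = 8300·e^2.79 = 135132.
Phase 2 runs for 7.3 − 3.1 = 4.2 years at r = -0.04.
N(7.3) = 135132·e^(-0.04×4.2) = 135132·e^-0.168 = 114235.

114235 mussels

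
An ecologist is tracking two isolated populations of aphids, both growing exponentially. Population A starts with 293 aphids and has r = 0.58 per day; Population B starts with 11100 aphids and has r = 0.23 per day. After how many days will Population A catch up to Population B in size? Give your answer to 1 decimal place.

Set 293·e^(0.58t) = 11100·e^(0.23t).
e^((0.58 − 0.23)t) = 11100/293 → e^(0.35·t) = 37.884.
0.35·t = ln(37.884) = 3.6345, so t = 3.6345/0.35 = 10.384.

10.4 days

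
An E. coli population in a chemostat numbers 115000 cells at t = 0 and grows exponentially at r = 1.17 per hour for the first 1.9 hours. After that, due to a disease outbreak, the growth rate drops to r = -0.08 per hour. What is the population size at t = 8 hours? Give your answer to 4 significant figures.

Phase 1: N(1.9) = 115000·e^(1.17×1.9) = 115000·e^2.223 = 1.062024×10^6.
Phase 2 runs for 8 − 1.9 = 6.1 hours at r = -0.08.
N(8) = 1.062024×10^6·e^(-0.08×6.1) = 1.062024×10^6·e^-0.488 = 651927.

651900 cells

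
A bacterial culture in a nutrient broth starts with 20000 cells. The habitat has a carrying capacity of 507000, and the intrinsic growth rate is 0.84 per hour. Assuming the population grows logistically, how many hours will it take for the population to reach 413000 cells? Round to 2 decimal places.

5.56 hours

A = (K − N₀)/N₀ = (507000 − 20000)/20000 = 24.35.
Solve 507000/(1 + 24.35·e^(−0.84t)) = 413000: 1 + 24.35·e^(−0.84t) = 1.2276, so e^(−0.84t) = 0.00934714.
−0.84·t = ln(0.00934714) = -4.6727, so t = 4.6727/0.84 = 5.5627.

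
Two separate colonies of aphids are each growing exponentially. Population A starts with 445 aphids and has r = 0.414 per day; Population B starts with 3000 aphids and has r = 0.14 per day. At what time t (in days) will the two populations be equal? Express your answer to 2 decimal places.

Set 445·e^(0.414t) = 3000·e^(0.14t).
e^((0.414 − 0.14)t) = 3000/445 → e^(0.274·t) = 6.7416.
0.274·t = ln(6.7416) = 1.9083, so t = 1.9083/0.274 = 6.9646.

6.96 days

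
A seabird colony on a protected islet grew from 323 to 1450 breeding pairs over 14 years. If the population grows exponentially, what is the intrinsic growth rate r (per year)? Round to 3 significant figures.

From N(t) = N₀·e^(rt): e^(r·14) = 1450/323 = 4.4892.
r·14 = ln(4.4892) = 1.5017, so r = 1.5017/14 = 0.10726.

0.107 per year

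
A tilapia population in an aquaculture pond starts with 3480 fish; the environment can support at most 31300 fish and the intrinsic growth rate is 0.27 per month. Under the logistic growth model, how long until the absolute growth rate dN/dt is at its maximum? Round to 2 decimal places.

7.70 months

Logistic growth is fastest at N = K/2 = 15650.
A = (K − N₀)/N₀ = 7.9943. Set K/(1 + A·e^(−rt)) = K/2 → A·e^(−rt) = 1.
e^(−0.27t) = 1/7.9943 = 0.12509, so t = ln(7.9943)/0.27 = 2.0787/0.27 = 7.699.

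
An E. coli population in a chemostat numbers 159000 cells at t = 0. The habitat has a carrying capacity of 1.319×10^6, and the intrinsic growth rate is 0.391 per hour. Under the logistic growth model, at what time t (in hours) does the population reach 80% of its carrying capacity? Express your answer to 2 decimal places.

8.63 hours

A = (K − N₀)/N₀ = (1.319×10^6 − 159000)/159000 = 7.2956.
Solve 1.319×10^6/(1 + 7.2956·e^(−0.391t)) = 1.0552×10^6: 1 + 7.2956·e^(−0.391t) = 1.25, so e^(−0.391t) = 0.0342672.
−0.391·t = ln(0.0342672) = -3.3736, so t = 3.3736/0.391 = 8.628.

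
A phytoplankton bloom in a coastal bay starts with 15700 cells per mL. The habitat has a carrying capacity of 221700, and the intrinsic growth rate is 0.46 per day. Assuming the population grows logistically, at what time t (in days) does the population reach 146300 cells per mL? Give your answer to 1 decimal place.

A = (K − N₀)/N₀ = (221700 − 15700)/15700 = 13.121.
Solve 221700/(1 + 13.121·e^(−0.46t)) = 146300: 1 + 13.121·e^(−0.46t) = 1.5154, so e^(−0.46t) = 0.0392789.
−0.46·t = ln(0.0392789) = -3.2371, so t = 3.2371/0.46 = 7.0371.

7.0 days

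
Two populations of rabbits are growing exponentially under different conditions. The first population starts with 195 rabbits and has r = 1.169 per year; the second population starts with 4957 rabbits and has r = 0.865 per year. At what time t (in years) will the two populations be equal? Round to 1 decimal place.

10.6 years

Set 195·e^(1.169t) = 4957·e^(0.865t).
e^((1.169 − 0.865)t) = 4957/195 → e^(0.304·t) = 25.421.
0.304·t = ln(25.421) = 3.2356, so t = 3.2356/0.304 = 10.643.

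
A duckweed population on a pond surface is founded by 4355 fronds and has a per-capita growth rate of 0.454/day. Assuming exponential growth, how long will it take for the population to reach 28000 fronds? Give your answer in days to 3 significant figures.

Set N₀·e^(rt) = 28000: e^(0.454·t) = 28000/4355 = 6.4294.
0.454·t = ln(6.4294) = 1.8609, so t = 1.8609/0.454 = 4.0989.

4.10 days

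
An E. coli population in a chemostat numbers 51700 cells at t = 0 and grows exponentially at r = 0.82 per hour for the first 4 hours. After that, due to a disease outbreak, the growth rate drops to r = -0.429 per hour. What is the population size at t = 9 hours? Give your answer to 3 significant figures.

Phase 1: N(4) = 51700·e^(0.82×4) = 51700·e^3.28 = 1.373967×10^6.
Phase 2 runs for 9 − 4 = 5 hours at r = -0.429.
N(9) = 1.373967×10^6·e^(-0.429×5) = 1.373967×10^6·e^-2.145 = 160848.

161000 cells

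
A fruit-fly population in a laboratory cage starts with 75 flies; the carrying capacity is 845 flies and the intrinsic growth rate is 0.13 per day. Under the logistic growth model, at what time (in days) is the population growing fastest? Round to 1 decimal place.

Logistic growth is fastest at N = K/2 = 422.5.
A = (K − N₀)/N₀ = 10.267. Set K/(1 + A·e^(−rt)) = K/2 → A·e^(−rt) = 1.
e^(−0.13t) = 1/10.267 = 0.0974026, so t = ln(10.267)/0.13 = 2.3289/0.13 = 17.915.

17.9 days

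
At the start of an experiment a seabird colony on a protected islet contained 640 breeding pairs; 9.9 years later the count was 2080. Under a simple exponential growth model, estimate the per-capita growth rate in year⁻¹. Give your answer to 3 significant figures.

0.119 per year

From N(t) = N₀·e^(rt): e^(r·9.9) = 2080/640 = 3.25.
r·9.9 = ln(3.25) = 1.1787, so r = 1.1787/9.9 = 0.11906.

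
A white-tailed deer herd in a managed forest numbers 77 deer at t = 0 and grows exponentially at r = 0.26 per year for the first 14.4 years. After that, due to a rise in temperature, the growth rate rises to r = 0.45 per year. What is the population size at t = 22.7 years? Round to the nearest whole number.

136326 deer

Phase 1: N(14.4) = 77·e^(0.26×14.4) = 77·e^3.744 = 3254.54.
Phase 2 runs for 22.7 − 14.4 = 8.3 years at r = 0.45.
N(22.7) = 3254.54·e^(0.45×8.3) = 3254.54·e^3.735 = 136326.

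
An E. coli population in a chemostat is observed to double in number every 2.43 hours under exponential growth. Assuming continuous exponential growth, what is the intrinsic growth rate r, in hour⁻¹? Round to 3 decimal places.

0.285 per hour

r = ln(2)/t_d = 0.6931/2.43 = 0.28525.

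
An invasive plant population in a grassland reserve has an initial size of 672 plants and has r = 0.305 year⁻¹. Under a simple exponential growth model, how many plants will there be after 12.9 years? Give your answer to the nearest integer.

34364 plants

N(t) = N₀·e^(rt) = 672 × e^(0.305×12.9) = 672 × e^3.934.
e^3.934 ≈ 51.137, so N ≈ 672 × 51.137 = 34363.8.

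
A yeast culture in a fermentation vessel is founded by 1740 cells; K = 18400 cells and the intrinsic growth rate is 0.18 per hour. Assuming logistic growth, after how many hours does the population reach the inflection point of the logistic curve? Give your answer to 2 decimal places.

12.55 hours

Logistic growth is fastest at N = K/2 = 9200.
A = (K − N₀)/N₀ = 9.5747. Set K/(1 + A·e^(−rt)) = K/2 → A·e^(−rt) = 1.
e^(−0.18t) = 1/9.5747 = 0.104442, so t = ln(9.5747)/0.18 = 2.2591/0.18 = 12.551.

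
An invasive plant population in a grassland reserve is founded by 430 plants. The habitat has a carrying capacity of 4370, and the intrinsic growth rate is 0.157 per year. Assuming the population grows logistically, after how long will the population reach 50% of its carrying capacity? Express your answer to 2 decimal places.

A = (K − N₀)/N₀ = (4370 − 430)/430 = 9.1628.
Solve 4370/(1 + 9.1628·e^(−0.157t)) = 2185: 1 + 9.1628·e^(−0.157t) = 2, so e^(−0.157t) = 0.109137.
−0.157·t = ln(0.109137) = -2.2152, so t = 2.2152/0.157 = 14.109.

14.11 years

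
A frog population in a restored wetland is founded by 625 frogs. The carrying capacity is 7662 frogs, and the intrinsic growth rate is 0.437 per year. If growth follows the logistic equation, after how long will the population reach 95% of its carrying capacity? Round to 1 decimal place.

A = (K − N₀)/N₀ = (7662 − 625)/625 = 11.259.
Solve 7662/(1 + 11.259·e^(−0.437t)) = 7278.9: 1 + 11.259·e^(−0.437t) = 1.0526, so e^(−0.437t) = 0.00467454.
−0.437·t = ln(0.00467454) = -5.3656, so t = 5.3656/0.437 = 12.278.

12.3 years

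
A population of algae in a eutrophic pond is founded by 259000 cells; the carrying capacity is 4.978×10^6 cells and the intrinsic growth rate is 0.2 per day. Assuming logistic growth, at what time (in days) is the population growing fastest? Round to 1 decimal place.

14.5 days

Logistic growth is fastest at N = K/2 = 2.489×10^6.
A = (K − N₀)/N₀ = 18.22. Set K/(1 + A·e^(−rt)) = K/2 → A·e^(−rt) = 1.
e^(−0.2t) = 1/18.22 = 0.0548845, so t = ln(18.22)/0.2 = 2.9025/0.2 = 14.513.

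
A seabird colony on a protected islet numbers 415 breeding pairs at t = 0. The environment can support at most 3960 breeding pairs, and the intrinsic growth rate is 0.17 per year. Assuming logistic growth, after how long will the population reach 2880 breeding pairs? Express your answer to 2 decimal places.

18.39 years

A = (K − N₀)/N₀ = (3960 − 415)/415 = 8.5422.
Solve 3960/(1 + 8.5422·e^(−0.17t)) = 2880: 1 + 8.5422·e^(−0.17t) = 1.375, so e^(−0.17t) = 0.0438999.
−0.17·t = ln(0.0438999) = -3.1258, so t = 3.1258/0.17 = 18.387.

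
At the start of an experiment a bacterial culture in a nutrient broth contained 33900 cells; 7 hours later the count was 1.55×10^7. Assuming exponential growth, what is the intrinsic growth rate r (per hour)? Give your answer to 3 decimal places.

From N(t) = N₀·e^(rt): e^(r·7) = 1.55×10^7/33900 = 457.23.
r·7 = ln(457.23) = 6.1252, so r = 6.1252/7 = 0.87503.

0.875 per hour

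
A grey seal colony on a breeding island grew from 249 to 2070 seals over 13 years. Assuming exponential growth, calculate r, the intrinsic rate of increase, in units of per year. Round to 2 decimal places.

From N(t) = N₀·e^(rt): e^(r·13) = 2070/249 = 8.3133.
r·13 = ln(8.3133) = 2.1179, so r = 2.1179/13 = 0.16291.

0.16 per year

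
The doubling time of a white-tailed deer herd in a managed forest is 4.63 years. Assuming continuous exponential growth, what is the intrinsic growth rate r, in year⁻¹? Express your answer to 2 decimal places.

0.15 per year

r = ln(2)/t_d = 0.6931/4.63 = 0.14971.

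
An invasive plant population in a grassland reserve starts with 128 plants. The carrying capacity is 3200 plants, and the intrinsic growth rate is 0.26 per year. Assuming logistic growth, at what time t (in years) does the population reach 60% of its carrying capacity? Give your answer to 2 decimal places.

13.78 years

A = (K − N₀)/N₀ = (3200 − 128)/128 = 24.
Solve 3200/(1 + 24·e^(−0.26t)) = 1920: 1 + 24·e^(−0.26t) = 1.6667, so e^(−0.26t) = 0.0277778.
−0.26·t = ln(0.0277778) = -3.5835, so t = 3.5835/0.26 = 13.783.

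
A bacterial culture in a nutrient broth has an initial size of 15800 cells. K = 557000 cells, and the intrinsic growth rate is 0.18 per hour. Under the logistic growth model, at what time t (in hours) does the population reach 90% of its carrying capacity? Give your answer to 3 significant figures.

A = (K − N₀)/N₀ = (557000 − 15800)/15800 = 34.253.
Solve 557000/(1 + 34.253·e^(−0.18t)) = 501300: 1 + 34.253·e^(−0.18t) = 1.1111, so e^(−0.18t) = 0.00324382.
−0.18·t = ln(0.00324382) = -5.731, so t = 5.731/0.18 = 31.839.

31.8 hours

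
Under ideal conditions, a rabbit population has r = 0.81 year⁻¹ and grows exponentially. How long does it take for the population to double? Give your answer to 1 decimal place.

Doubling time t_d = ln(2)/r = 0.6931/0.81 = 0.85574.

0.9 years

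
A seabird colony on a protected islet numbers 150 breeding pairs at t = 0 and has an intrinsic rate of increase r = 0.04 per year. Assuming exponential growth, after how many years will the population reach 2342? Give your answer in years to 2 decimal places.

Set N₀·e^(rt) = 2342: e^(0.04·t) = 2342/150 = 15.613.
0.04·t = ln(15.613) = 2.7481, so t = 2.7481/0.04 = 68.703.

68.70 years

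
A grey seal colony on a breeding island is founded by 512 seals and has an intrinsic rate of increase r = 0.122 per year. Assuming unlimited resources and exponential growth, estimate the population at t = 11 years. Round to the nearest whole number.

N(t) = N₀·e^(rt) = 512 × e^(0.122×11) = 512 × e^1.342.
e^1.342 ≈ 3.8267, so N ≈ 512 × 3.8267 = 1959.26.

1959 seals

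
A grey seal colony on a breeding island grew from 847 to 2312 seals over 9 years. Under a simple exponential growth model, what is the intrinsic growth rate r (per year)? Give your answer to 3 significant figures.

0.112 per year

From N(t) = N₀·e^(rt): e^(r·9) = 2312/847 = 2.7296.
r·9 = ln(2.7296) = 1.0042, so r = 1.0042/9 = 0.11157.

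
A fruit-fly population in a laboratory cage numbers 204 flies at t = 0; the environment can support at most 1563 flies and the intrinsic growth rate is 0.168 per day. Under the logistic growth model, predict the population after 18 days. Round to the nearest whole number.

A = (K − N₀)/N₀ = (1563 − 204)/204 = 6.6618.
N(t) = K/(1 + A·e^(−rt)) = 1563/(1 + 6.6618×e^(−0.168×18)).
e^(−3.024) = 0.048606; denominator = 1 + 6.6618×0.048606 = 1.3238.
N = 1563/1.3238 = 1180.69.

1181 flies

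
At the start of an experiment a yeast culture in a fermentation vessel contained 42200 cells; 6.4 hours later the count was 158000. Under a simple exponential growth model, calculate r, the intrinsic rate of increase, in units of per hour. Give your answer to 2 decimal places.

From N(t) = N₀·e^(rt): e^(r·6.4) = 158000/42200 = 3.7441.
r·6.4 = ln(3.7441) = 1.3202, so r = 1.3202/6.4 = 0.20628.

0.21 per hour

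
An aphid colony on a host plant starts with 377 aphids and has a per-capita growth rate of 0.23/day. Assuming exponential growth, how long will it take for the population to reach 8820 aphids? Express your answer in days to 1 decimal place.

13.7 days

Set N₀·e^(rt) = 8820: e^(0.23·t) = 8820/377 = 23.395.
0.23·t = ln(23.395) = 3.1525, so t = 3.1525/0.23 = 13.707.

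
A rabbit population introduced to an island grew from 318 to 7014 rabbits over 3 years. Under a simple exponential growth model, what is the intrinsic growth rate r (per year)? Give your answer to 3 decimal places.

1.031 per year

From N(t) = N₀·e^(rt): e^(r·3) = 7014/318 = 22.057.
r·3 = ln(22.057) = 3.0936, so r = 3.0936/3 = 1.0312.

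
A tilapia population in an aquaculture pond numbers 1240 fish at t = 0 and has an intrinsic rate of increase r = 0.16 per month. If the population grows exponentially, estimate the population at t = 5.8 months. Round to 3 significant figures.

N(t) = N₀·e^(rt) = 1240 × e^(0.16×5.8) = 1240 × e^0.928.
e^0.928 ≈ 2.5294, so N ≈ 1240 × 2.5294 = 3136.51.

3140 fish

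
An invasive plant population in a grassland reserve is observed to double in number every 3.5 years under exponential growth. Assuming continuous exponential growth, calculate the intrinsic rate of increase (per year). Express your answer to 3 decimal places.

0.198 per year

r = ln(2)/t_d = 0.6931/3.5 = 0.19804.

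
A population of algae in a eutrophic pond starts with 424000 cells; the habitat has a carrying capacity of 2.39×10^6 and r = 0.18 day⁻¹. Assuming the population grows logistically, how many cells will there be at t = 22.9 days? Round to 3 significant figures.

A = (K − N₀)/N₀ = (2.39×10^6 − 424000)/424000 = 4.6368.
N(t) = K/(1 + A·e^(−rt)) = 2.39×10^6/(1 + 4.6368×e^(−0.18×22.9)).
e^(−4.122) = 0.016212; denominator = 1 + 4.6368×0.016212 = 1.0752.
N = 2.39×10^6/1.0752 = 2.2229×10^6.

2220000 cells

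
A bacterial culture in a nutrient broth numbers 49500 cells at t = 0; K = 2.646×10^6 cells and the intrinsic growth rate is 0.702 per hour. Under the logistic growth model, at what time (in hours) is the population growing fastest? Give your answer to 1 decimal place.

Logistic growth is fastest at N = K/2 = 1.323×10^6.
A = (K − N₀)/N₀ = 52.455. Set K/(1 + A·e^(−rt)) = K/2 → A·e^(−rt) = 1.
e^(−0.702t) = 1/52.455 = 0.0190641, so t = ln(52.455)/0.702 = 3.9599/0.702 = 5.641.

5.6 hours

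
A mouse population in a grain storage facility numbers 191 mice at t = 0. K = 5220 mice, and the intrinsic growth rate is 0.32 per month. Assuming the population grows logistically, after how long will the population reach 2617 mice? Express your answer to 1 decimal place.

10.2 months

A = (K − N₀)/N₀ = (5220 − 191)/191 = 26.33.
Solve 5220/(1 + 26.33·e^(−0.32t)) = 2617: 1 + 26.33·e^(−0.32t) = 1.9947, so e^(−0.32t) = 0.0377765.
−0.32·t = ln(0.0377765) = -3.2761, so t = 3.2761/0.32 = 10.238.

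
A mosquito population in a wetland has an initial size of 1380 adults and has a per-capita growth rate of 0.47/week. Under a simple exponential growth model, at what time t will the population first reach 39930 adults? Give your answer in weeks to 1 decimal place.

7.2 weeks

Set N₀·e^(rt) = 39930: e^(0.47·t) = 39930/1380 = 28.935.
0.47·t = ln(28.935) = 3.365, so t = 3.365/0.47 = 7.1597.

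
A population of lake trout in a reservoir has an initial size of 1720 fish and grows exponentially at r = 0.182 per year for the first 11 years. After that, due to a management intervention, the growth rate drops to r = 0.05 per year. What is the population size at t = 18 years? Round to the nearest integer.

18071 fish

Phase 1: N(11) = 1720·e^(0.182×11) = 1720·e^2.002 = 12734.6.
Phase 2 runs for 18 − 11 = 7 years at r = 0.05.
N(18) = 12734.6·e^(0.05×7) = 12734.6·e^0.35 = 18071.3.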